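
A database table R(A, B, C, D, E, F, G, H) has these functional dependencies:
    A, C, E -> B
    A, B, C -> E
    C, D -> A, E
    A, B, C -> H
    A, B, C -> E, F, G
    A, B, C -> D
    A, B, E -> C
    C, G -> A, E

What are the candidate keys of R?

{C, D} is a candidate key since {C, D}⁺ = {A, B, C, D, E, F, G, H} covers every attribute.
{C, G} is a candidate key since {C, G}⁺ = {A, B, C, D, E, F, G, H} covers every attribute.
{A, B, C} is a candidate key since {A, B, C}⁺ = {A, B, C, D, E, F, G, H} covers every attribute.
{A, B, E} is a candidate key since {A, B, E}⁺ = {A, B, C, D, E, F, G, H} covers every attribute.
{A, C, E} is a candidate key since {A, C, E}⁺ = {A, B, C, D, E, F, G, H} covers every attribute.
No proper subset of any of these is a key, and no other minimal superkey exists.

{A, B, C}, {A, B, E}, {A, C, E}, {C, D}, {C, G}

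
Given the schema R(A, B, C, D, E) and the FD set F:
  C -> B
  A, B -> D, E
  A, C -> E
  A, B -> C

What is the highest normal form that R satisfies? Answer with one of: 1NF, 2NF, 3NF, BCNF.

Candidate keys: {A, B}, {A, C}. Prime attributes: {A, B, C}.
C -> B: {C}⁺ = {B, C}, which is not all of the attributes, so the left side is not a superkey — BCNF is violated.
Its right-hand attributes {B} are all prime, as are those of every other non-superkey FD — the relation is in 3NF.

3NF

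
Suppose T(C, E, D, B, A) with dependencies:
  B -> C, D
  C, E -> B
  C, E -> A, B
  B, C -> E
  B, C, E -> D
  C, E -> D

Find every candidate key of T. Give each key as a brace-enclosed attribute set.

{B}, {C, E}

{B}⁺ = {A, B, C, D, E}, which is every attribute, so {B} is a candidate key.
{C, E}⁺ = {A, B, C, D, E}, which is every attribute, so {C, E} is a candidate key.
No proper subset of any of these is a key, and no other minimal superkey exists.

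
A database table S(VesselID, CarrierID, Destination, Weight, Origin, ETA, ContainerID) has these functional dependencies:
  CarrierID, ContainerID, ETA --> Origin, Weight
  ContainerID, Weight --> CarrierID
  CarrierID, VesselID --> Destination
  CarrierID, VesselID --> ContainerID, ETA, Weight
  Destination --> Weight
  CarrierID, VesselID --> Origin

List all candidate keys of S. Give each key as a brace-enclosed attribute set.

{VesselID} never appears on the right of any FD, so every key must include it.
{CarrierID, VesselID}⁺ = {CarrierID, ContainerID, Destination, ETA, Origin, VesselID, Weight} — all of the relation — so {CarrierID, VesselID} is a candidate key.
{ContainerID, Destination, VesselID}⁺ = {CarrierID, ContainerID, Destination, ETA, Origin, VesselID, Weight} — all of the relation — so {ContainerID, Destination, VesselID} is a candidate key.
{ContainerID, VesselID, Weight}⁺ = {CarrierID, ContainerID, Destination, ETA, Origin, VesselID, Weight} — all of the relation — so {ContainerID, VesselID, Weight} is a candidate key.
No proper subset of any of these is a key, and no other minimal superkey exists.

{CarrierID, VesselID}, {ContainerID, Destination, VesselID}, {ContainerID, VesselID, Weight}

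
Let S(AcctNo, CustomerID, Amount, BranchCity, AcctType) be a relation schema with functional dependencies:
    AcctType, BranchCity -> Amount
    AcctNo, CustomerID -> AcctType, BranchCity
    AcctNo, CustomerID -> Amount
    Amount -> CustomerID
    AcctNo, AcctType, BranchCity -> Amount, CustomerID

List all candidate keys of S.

{AcctNo, AcctType, BranchCity}, {AcctNo, Amount}, {AcctNo, CustomerID}

No FD produces {AcctNo}, so it must be in every candidate key.
{AcctNo, Amount}⁺ = {AcctNo, AcctType, Amount, BranchCity, CustomerID}, which is every attribute, so {AcctNo, Amount} is a candidate key.
{AcctNo, CustomerID}⁺ = {AcctNo, AcctType, Amount, BranchCity, CustomerID}, which is every attribute, so {AcctNo, CustomerID} is a candidate key.
{AcctNo, AcctType, BranchCity}⁺ = {AcctNo, AcctType, Amount, BranchCity, CustomerID}, which is every attribute, so {AcctNo, AcctType, BranchCity} is a candidate key.
No proper subset of any of these is a key, and no other minimal superkey exists.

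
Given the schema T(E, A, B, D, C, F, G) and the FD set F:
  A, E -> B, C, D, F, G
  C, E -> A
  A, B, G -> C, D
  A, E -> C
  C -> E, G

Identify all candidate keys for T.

{A, B, G}, {A, E}, {C}

Closure of {C} is {A, B, C, D, E, F, G}, the whole schema; {C} is a candidate key.
Closure of {A, E} is {A, B, C, D, E, F, G}, the whole schema; {A, E} is a candidate key.
Closure of {A, B, G} is {A, B, C, D, E, F, G}, the whole schema; {A, B, G} is a candidate key.
Any other superkey properly contains one of these, so there are no further candidate keys.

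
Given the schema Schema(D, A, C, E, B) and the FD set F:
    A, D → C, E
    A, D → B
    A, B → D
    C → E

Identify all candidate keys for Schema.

{A} never appears on the right of any FD, so every key must include it.
{A, B} is a candidate key since {A, B}⁺ = {A, B, C, D, E} covers every attribute.
{A, D} is a candidate key since {A, D}⁺ = {A, B, C, D, E} covers every attribute.
These are minimal and exhaustive — every other superkey contains one of them.

{A, B}, {A, D}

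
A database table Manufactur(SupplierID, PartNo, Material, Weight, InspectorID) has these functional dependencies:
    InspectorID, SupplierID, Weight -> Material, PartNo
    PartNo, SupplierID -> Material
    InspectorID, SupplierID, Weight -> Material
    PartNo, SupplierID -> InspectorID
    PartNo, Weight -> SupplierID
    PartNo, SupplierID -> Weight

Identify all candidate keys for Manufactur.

Closure of {PartNo, SupplierID} is {InspectorID, Material, PartNo, SupplierID, Weight}, the whole schema; {PartNo, SupplierID} is a candidate key.
Closure of {PartNo, Weight} is {InspectorID, Material, PartNo, SupplierID, Weight}, the whole schema; {PartNo, Weight} is a candidate key.
Closure of {InspectorID, SupplierID, Weight} is {InspectorID, Material, PartNo, SupplierID, Weight}, the whole schema; {InspectorID, SupplierID, Weight} is a candidate key.
These are minimal and exhaustive — every other superkey contains one of them.

{InspectorID, SupplierID, Weight}, {PartNo, SupplierID}, {PartNo, Weight}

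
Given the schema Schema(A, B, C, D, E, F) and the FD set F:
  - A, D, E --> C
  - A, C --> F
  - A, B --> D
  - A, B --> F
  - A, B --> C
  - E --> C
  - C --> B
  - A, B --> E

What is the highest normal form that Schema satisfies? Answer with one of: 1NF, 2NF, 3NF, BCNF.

3NF

Candidate keys: {A, B}, {A, C}, {A, E}. Prime attributes: {A, B, C, E}.
E --> C: {E}⁺ = {B, C, E}, which is not all of the attributes, so the left side is not a superkey — BCNF is violated.
Since {C} ⊆ prime attributes and every other non-superkey FD also has a prime right side, the schema is in 3NF.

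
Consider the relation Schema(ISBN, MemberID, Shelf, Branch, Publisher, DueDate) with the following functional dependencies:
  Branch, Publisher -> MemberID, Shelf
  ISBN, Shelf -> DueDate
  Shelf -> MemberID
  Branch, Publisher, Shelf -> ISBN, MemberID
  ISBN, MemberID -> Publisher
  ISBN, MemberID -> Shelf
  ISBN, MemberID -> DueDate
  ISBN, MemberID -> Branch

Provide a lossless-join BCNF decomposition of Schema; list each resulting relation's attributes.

Candidate keys of the original relation: {Branch, Publisher}, {ISBN, MemberID}, {ISBN, Shelf}.
Within {Branch, DueDate, ISBN, MemberID, Publisher, Shelf}: {Shelf}⁺ ∩ {Branch, DueDate, ISBN, MemberID, Publisher, Shelf} = {MemberID, Shelf}, not the whole set, so Shelf -> MemberID violates BCNF; decompose into {MemberID, Shelf} and {Branch, DueDate, ISBN, Publisher, Shelf}.
{MemberID, Shelf} has no BCNF violation.
{Branch, DueDate, ISBN, Publisher, Shelf} has no BCNF violation.

{Branch, DueDate, ISBN, Publisher, Shelf}; {MemberID, Shelf}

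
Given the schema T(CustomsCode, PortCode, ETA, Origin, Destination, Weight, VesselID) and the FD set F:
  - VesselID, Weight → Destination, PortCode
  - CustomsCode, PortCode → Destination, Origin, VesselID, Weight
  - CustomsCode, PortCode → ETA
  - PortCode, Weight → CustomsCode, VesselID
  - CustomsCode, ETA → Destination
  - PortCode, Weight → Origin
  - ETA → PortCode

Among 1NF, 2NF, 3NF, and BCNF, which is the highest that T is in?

Candidate keys: {CustomsCode, ETA}, {CustomsCode, PortCode}, {ETA, Weight}, {PortCode, Weight}, {VesselID, Weight}. Prime attributes: {CustomsCode, ETA, PortCode, VesselID, Weight}.
ETA → PortCode breaks BCNF: {ETA}⁺ = {ETA, PortCode}, so {ETA} is not a superkey.
Its right-hand attributes {PortCode} are all prime, as are those of every other non-superkey FD — the relation is in 3NF.

3NF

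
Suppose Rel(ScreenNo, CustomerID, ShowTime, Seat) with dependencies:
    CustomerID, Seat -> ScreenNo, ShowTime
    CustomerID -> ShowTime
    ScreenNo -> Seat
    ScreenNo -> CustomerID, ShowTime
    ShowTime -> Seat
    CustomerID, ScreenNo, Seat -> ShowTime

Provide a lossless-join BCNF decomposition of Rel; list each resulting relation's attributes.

{CustomerID, ScreenNo, ShowTime}; {Seat, ShowTime}

Candidate keys of the original relation: {CustomerID}, {ScreenNo}.
In {CustomerID, ScreenNo, Seat, ShowTime}, {ShowTime} is not a superkey ({ShowTime}⁺ restricted to this set is {Seat, ShowTime}), so split on ShowTime -> Seat into {Seat, ShowTime} and {CustomerID, ScreenNo, ShowTime}.
{Seat, ShowTime} has no BCNF violation.
{CustomerID, ScreenNo, ShowTime} has no BCNF violation.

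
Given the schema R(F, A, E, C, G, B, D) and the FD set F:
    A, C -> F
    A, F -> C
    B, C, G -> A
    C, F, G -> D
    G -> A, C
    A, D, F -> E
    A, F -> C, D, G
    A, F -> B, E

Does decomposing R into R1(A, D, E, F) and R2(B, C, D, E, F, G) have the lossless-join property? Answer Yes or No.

Common attributes: {D, E, F}; their closure is {D, E, F}.
R1 ⊄ {D, E, F} and R2 ⊄ {D, E, F}, so the split is lossy.

No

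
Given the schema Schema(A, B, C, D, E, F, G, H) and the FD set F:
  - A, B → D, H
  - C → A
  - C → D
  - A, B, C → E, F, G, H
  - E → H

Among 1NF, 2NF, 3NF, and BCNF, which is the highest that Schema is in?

Candidate key: {B, C}. Prime attributes: {B, C}.
For A, B → D, H we have {A, B}⁺ = {A, B, D, H}; {A, B} is not a superkey, so BCNF fails.
Because {D, H} are non-prime and the left side of A, B → D, H is not a superkey, the relation is not in 3NF.
{C} is a proper subset of the key {B, C}, and {C}⁺ contains the non-prime attributes {A, D} — a partial dependency, so 2NF is violated.

1NF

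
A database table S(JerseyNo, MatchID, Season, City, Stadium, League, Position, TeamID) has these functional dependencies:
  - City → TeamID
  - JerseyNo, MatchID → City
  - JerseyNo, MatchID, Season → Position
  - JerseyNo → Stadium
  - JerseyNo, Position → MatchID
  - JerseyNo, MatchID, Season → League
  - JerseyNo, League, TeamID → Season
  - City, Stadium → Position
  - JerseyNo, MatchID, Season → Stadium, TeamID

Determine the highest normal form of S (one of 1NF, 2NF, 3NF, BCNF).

1NF

Candidate keys: {City, JerseyNo, League}, {City, JerseyNo, Season}, {JerseyNo, League, MatchID}, {JerseyNo, League, Position}, {JerseyNo, MatchID, Season}, {JerseyNo, Position, Season}. Prime attributes: {City, JerseyNo, League, MatchID, Position, Season}.
City → TeamID breaks BCNF: {City}⁺ = {City, TeamID}, so {City} is not a superkey.
City → TeamID has non-prime {TeamID} on the right and a non-superkey on the left, so 3NF fails.
Since {City} ⊂ {City, JerseyNo, League} and {City}⁺ ⊇ {TeamID} with {TeamID} non-prime, there is a partial dependency; 2NF fails.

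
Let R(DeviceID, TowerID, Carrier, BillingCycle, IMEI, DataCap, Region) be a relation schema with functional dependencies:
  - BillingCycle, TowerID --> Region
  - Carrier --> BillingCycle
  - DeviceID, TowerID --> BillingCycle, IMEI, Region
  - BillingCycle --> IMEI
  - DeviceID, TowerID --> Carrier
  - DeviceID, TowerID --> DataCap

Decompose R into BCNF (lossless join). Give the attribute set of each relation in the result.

{BillingCycle, Carrier}; {BillingCycle, IMEI}; {BillingCycle, Region, TowerID}; {Carrier, DataCap, DeviceID, TowerID}

Candidate key of the original relation: {DeviceID, TowerID}.
Within {BillingCycle, Carrier, DataCap, DeviceID, IMEI, Region, TowerID}: {BillingCycle, TowerID}⁺ ∩ {BillingCycle, Carrier, DataCap, DeviceID, IMEI, Region, TowerID} = {BillingCycle, IMEI, Region, TowerID}, not the whole set, so BillingCycle, TowerID --> IMEI, Region violates BCNF; decompose into {BillingCycle, IMEI, Region, TowerID} and {BillingCycle, Carrier, DataCap, DeviceID, TowerID}.
Within {BillingCycle, IMEI, Region, TowerID}: {BillingCycle}⁺ ∩ {BillingCycle, IMEI, Region, TowerID} = {BillingCycle, IMEI}, not the whole set, so BillingCycle --> IMEI violates BCNF; decompose into {BillingCycle, IMEI} and {BillingCycle, Region, TowerID}.
{BillingCycle, IMEI} has no BCNF violation.
{BillingCycle, Region, TowerID} has no BCNF violation.
Within {BillingCycle, Carrier, DataCap, DeviceID, TowerID}: {Carrier}⁺ ∩ {BillingCycle, Carrier, DataCap, DeviceID, TowerID} = {BillingCycle, Carrier}, not the whole set, so Carrier --> BillingCycle violates BCNF; decompose into {BillingCycle, Carrier} and {Carrier, DataCap, DeviceID, TowerID}.
{BillingCycle, Carrier} has no BCNF violation.
{Carrier, DataCap, DeviceID, TowerID} has no BCNF violation.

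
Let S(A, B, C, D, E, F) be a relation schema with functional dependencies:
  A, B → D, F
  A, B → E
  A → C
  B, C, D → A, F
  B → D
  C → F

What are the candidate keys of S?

{A, B}, {B, C}

No FD produces {B}, so it must be in every candidate key.
{A, B}⁺ = {A, B, C, D, E, F}, which is every attribute, so {A, B} is a candidate key.
{B, C}⁺ = {A, B, C, D, E, F}, which is every attribute, so {B, C} is a candidate key.
No proper subset of any of these is a key, and no other minimal superkey exists.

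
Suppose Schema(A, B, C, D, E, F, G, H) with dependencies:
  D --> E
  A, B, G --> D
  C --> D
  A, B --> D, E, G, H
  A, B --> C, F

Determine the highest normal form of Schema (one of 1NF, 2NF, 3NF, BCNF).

2NF

Candidate key: {A, B}. Prime attributes: {A, B}.
D --> E: {D}⁺ = {D, E}, which is not all of the attributes, so the left side is not a superkey — BCNF is violated.
D --> E determines the non-prime attribute {E} from a non-superkey — 3NF is violated.
No non-prime attribute depends on a proper subset of any candidate key, so 2NF holds.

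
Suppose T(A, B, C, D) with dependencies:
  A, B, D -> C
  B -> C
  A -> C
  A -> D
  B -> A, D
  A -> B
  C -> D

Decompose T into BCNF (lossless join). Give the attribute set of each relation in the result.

Candidate keys of the original relation: {A}, {B}.
In {A, B, C, D}, {C} is not a superkey ({C}⁺ restricted to this set is {C, D}), so split on C -> D into {C, D} and {A, B, C}.
{C, D} has no BCNF violation.
{A, B, C} has no BCNF violation.

{A, B, C}; {C, D}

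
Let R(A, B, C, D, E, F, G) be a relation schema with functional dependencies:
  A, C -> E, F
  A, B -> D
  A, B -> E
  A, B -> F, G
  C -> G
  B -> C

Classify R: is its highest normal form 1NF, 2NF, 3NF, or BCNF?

1NF

Candidate key: {A, B}. Prime attributes: {A, B}.
A, C -> E, F: {A, C}⁺ = {A, C, E, F, G}, which is not all of the attributes, so the left side is not a superkey — BCNF is violated.
A, C -> E, F has non-prime {E, F} on the right and a non-superkey on the left, so 3NF fails.
{B} is a proper subset of the key {A, B}, and {B}⁺ contains the non-prime attributes {C, G} — a partial dependency, so 2NF is violated.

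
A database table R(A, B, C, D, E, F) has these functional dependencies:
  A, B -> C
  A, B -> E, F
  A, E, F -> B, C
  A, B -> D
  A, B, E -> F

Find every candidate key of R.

No FD produces {A}, so it must be in every candidate key.
{A, B}⁺ = {A, B, C, D, E, F}, which is every attribute, so {A, B} is a candidate key.
{A, E, F}⁺ = {A, B, C, D, E, F}, which is every attribute, so {A, E, F} is a candidate key.
Any other superkey properly contains one of these, so there are no further candidate keys.

{A, B}, {A, E, F}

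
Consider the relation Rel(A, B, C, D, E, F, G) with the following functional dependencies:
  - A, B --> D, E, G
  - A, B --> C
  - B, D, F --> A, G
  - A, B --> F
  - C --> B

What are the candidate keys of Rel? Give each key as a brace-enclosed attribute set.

{A, B}⁺ = {A, B, C, D, E, F, G}, which is every attribute, so {A, B} is a candidate key.
{A, C}⁺ = {A, B, C, D, E, F, G}, which is every attribute, so {A, C} is a candidate key.
{B, D, F}⁺ = {A, B, C, D, E, F, G}, which is every attribute, so {B, D, F} is a candidate key.
{C, D, F}⁺ = {A, B, C, D, E, F, G}, which is every attribute, so {C, D, F} is a candidate key.
These are minimal and exhaustive — every other superkey contains one of them.

{A, B}, {A, C}, {B, D, F}, {C, D, F}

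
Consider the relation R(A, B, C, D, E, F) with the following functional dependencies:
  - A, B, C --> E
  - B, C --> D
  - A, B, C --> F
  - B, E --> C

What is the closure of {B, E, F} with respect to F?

Start with {B, E, F}.
B, E --> C applies; add {C} → now {B, C, E, F}.
B, C --> D applies; add {D} → now {B, C, D, E, F}.
No further FD applies.

{B, C, D, E, F}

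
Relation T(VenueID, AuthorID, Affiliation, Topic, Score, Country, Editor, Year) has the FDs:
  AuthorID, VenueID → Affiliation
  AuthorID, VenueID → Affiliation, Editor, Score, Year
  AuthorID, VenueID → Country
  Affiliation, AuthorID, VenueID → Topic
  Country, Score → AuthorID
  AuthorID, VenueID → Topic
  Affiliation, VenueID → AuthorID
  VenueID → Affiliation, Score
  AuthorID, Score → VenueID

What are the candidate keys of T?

{VenueID}⁺ = {Affiliation, AuthorID, Country, Editor, Score, Topic, VenueID, Year}, which is every attribute, so {VenueID} is a candidate key.
{AuthorID, Score}⁺ = {Affiliation, AuthorID, Country, Editor, Score, Topic, VenueID, Year}, which is every attribute, so {AuthorID, Score} is a candidate key.
{Country, Score}⁺ = {Affiliation, AuthorID, Country, Editor, Score, Topic, VenueID, Year}, which is every attribute, so {Country, Score} is a candidate key.
No proper subset of any of these is a key, and no other minimal superkey exists.

{AuthorID, Score}, {Country, Score}, {VenueID}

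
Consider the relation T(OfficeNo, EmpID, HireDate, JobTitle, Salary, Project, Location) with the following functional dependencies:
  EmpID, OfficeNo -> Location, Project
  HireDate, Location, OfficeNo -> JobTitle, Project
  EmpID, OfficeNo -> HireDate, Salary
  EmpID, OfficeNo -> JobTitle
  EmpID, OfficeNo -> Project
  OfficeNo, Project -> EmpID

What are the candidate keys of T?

{EmpID, OfficeNo}, {HireDate, Location, OfficeNo}, {OfficeNo, Project}

{OfficeNo} never appears on the right of any FD, so every key must include it.
Closure of {EmpID, OfficeNo} is {EmpID, HireDate, JobTitle, Location, OfficeNo, Project, Salary}, the whole schema; {EmpID, OfficeNo} is a candidate key.
Closure of {OfficeNo, Project} is {EmpID, HireDate, JobTitle, Location, OfficeNo, Project, Salary}, the whole schema; {OfficeNo, Project} is a candidate key.
Closure of {HireDate, Location, OfficeNo} is {EmpID, HireDate, JobTitle, Location, OfficeNo, Project, Salary}, the whole schema; {HireDate, Location, OfficeNo} is a candidate key.
These are minimal and exhaustive — every other superkey contains one of them.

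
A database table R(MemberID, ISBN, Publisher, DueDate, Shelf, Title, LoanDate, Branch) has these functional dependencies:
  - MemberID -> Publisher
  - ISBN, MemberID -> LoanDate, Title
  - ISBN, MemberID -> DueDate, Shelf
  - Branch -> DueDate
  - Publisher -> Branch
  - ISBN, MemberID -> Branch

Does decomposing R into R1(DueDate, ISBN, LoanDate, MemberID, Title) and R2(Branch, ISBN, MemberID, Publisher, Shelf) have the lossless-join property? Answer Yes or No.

Yes

The shared attributes are {ISBN, MemberID} and {ISBN, MemberID}⁺ = {Branch, DueDate, ISBN, LoanDate, MemberID, Publisher, Shelf, Title}.
Since R1 ⊆ {Branch, DueDate, ISBN, LoanDate, MemberID, Publisher, Shelf, Title}, the intersection is a superkey of R1; the decomposition is lossless.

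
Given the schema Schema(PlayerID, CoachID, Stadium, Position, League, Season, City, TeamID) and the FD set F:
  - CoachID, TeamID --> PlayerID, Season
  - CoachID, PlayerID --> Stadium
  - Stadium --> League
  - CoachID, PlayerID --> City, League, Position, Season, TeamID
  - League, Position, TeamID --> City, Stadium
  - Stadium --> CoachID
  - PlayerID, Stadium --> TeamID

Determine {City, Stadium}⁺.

Start with {City, Stadium}.
Stadium --> League applies; add {League} → now {City, League, Stadium}.
Stadium --> CoachID applies; add {CoachID} → now {City, CoachID, League, Stadium}.
No further FD applies.

{City, CoachID, League, Stadium}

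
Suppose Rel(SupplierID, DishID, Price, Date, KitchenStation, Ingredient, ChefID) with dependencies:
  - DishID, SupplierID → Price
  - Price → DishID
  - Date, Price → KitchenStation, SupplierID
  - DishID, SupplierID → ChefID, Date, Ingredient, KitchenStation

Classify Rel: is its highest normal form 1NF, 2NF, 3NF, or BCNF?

Candidate keys: {Date, Price}, {DishID, SupplierID}, {Price, SupplierID}. Prime attributes: {Date, DishID, Price, SupplierID}.
Price → DishID: {Price}⁺ = {DishID, Price}, which is not all of the attributes, so the left side is not a superkey — BCNF is violated.
Since {DishID} ⊆ prime attributes and every other non-superkey FD also has a prime right side, the schema is in 3NF.

3NF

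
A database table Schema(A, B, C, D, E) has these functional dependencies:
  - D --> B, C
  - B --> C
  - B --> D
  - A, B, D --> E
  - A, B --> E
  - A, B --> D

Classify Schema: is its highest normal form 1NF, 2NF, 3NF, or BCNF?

1NF

Candidate keys: {A, B}, {A, D}. Prime attributes: {A, B, D}.
D --> B, C breaks BCNF: {D}⁺ = {B, C, D}, so {D} is not a superkey.
Because {C} is non-prime and the left side of D --> B, C is not a superkey, the relation is not in 3NF.
Since {B} ⊂ {A, B} and {B}⁺ ⊇ {C} with {C} non-prime, there is a partial dependency; 2NF fails.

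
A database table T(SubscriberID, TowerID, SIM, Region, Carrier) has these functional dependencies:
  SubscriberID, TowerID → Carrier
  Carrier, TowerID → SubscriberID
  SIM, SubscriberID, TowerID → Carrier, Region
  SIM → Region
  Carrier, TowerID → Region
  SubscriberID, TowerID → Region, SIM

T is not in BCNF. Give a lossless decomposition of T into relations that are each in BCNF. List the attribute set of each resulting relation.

Candidate keys of the original relation: {Carrier, TowerID}, {SubscriberID, TowerID}.
In {Carrier, Region, SIM, SubscriberID, TowerID}, {SIM} is not a superkey ({SIM}⁺ restricted to this set is {Region, SIM}), so split on SIM → Region into {Region, SIM} and {Carrier, SIM, SubscriberID, TowerID}.
{Region, SIM} is in BCNF.
{Carrier, SIM, SubscriberID, TowerID} is in BCNF.

{Carrier, SIM, SubscriberID, TowerID}; {Region, SIM}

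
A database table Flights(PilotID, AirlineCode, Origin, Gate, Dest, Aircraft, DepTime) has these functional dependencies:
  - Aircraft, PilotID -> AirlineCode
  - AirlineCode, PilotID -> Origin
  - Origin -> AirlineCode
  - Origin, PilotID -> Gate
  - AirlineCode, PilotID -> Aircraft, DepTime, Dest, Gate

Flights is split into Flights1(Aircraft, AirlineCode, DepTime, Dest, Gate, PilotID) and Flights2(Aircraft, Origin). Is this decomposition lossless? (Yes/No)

No

The shared attributes are {Aircraft} and {Aircraft}⁺ = {Aircraft}.
Flights1 ⊄ {Aircraft} and Flights2 ⊄ {Aircraft}, so the split is lossy.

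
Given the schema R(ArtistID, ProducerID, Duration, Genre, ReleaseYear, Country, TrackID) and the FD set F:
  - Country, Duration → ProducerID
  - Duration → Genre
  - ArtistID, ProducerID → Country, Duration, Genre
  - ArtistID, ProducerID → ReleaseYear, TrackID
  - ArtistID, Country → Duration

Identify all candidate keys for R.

{ArtistID, Country}, {ArtistID, ProducerID}

No FD produces {ArtistID}, so it must be in every candidate key.
{ArtistID, Country}⁺ = {ArtistID, Country, Duration, Genre, ProducerID, ReleaseYear, TrackID}, which is every attribute, so {ArtistID, Country} is a candidate key.
{ArtistID, ProducerID}⁺ = {ArtistID, Country, Duration, Genre, ProducerID, ReleaseYear, TrackID}, which is every attribute, so {ArtistID, ProducerID} is a candidate key.
No proper subset of any of these is a key, and no other minimal superkey exists.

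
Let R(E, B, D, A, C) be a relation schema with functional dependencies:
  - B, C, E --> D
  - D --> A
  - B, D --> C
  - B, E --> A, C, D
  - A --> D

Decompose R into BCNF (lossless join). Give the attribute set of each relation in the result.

{A, D}; {B, C, D}; {B, D, E}

Candidate key of the original relation: {B, E}.
{A, B, C, D, E}: {D} determines {A, D} here but is not a superkey — split on D --> A, giving {A, D} and {B, C, D, E}.
{A, D}: every determinant is a superkey — BCNF.
{B, C, D, E}: {B, D} determines {B, C, D} here but is not a superkey — split on B, D --> C, giving {B, C, D} and {B, D, E}.
{B, C, D}: every determinant is a superkey — BCNF.
{B, D, E}: every determinant is a superkey — BCNF.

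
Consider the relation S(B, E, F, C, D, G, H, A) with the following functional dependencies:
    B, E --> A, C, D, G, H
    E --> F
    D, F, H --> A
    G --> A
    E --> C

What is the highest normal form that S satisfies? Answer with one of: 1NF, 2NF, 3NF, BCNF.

1NF

Candidate key: {B, E}. Prime attributes: {B, E}.
E --> F breaks BCNF: {E}⁺ = {C, E, F}, so {E} is not a superkey.
Because {F} is non-prime and the left side of E --> F is not a superkey, the relation is not in 3NF.
Since {E} ⊂ {B, E} and {E}⁺ ⊇ {C, F} with {C, F} non-prime, there is a partial dependency; 2NF fails.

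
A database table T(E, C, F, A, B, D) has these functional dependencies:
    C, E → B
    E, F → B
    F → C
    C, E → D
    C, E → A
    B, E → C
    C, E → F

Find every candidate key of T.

{B, E}, {C, E}, {E, F}

{E} never appears on the right of any FD, so every key must include it.
{B, E}⁺ = {A, B, C, D, E, F}, which is every attribute, so {B, E} is a candidate key.
{C, E}⁺ = {A, B, C, D, E, F}, which is every attribute, so {C, E} is a candidate key.
{E, F}⁺ = {A, B, C, D, E, F}, which is every attribute, so {E, F} is a candidate key.
Any other superkey properly contains one of these, so there are no further candidate keys.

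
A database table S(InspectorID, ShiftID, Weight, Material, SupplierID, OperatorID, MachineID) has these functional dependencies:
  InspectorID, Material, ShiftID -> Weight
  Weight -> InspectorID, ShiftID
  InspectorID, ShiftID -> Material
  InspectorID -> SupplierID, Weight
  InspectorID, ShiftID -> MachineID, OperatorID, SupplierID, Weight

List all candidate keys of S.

{InspectorID}, {Weight}

{InspectorID} is a candidate key since {InspectorID}⁺ = {InspectorID, MachineID, Material, OperatorID, ShiftID, SupplierID, Weight} covers every attribute.
{Weight} is a candidate key since {Weight}⁺ = {InspectorID, MachineID, Material, OperatorID, ShiftID, SupplierID, Weight} covers every attribute.
No proper subset of any of these is a key, and no other minimal superkey exists.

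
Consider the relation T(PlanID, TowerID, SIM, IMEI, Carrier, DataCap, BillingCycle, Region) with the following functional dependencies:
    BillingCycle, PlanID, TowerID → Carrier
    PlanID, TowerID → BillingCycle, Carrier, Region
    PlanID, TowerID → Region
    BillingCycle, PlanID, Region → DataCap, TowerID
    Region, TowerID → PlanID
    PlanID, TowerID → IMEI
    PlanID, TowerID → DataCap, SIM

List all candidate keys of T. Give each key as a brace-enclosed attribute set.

{BillingCycle, PlanID, Region}, {PlanID, TowerID}, {Region, TowerID}

{PlanID, TowerID}⁺ = {BillingCycle, Carrier, DataCap, IMEI, PlanID, Region, SIM, TowerID} — all of the relation — so {PlanID, TowerID} is a candidate key.
{Region, TowerID}⁺ = {BillingCycle, Carrier, DataCap, IMEI, PlanID, Region, SIM, TowerID} — all of the relation — so {Region, TowerID} is a candidate key.
{BillingCycle, PlanID, Region}⁺ = {BillingCycle, Carrier, DataCap, IMEI, PlanID, Region, SIM, TowerID} — all of the relation — so {BillingCycle, PlanID, Region} is a candidate key.
No proper subset of any of these is a key, and no other minimal superkey exists.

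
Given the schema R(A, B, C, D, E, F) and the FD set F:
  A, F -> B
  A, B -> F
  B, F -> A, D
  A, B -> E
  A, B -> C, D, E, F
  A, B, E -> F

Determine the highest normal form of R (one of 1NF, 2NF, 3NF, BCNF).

BCNF

Candidate keys: {A, B}, {A, F}, {B, F}. Prime attributes: {A, B, F}.
Every FD has a superkey on the left, so the relation is in BCNF.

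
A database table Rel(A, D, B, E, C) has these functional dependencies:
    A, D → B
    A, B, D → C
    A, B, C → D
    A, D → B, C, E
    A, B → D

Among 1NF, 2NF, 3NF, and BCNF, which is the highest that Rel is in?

BCNF

Candidate keys: {A, B}, {A, D}. Prime attributes: {A, B, D}.
The left-hand side of every FD is a superkey, so BCNF is satisfied.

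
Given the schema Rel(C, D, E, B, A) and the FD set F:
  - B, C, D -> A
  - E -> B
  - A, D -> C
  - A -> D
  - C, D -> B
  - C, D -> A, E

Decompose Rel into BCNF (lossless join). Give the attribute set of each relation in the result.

{A, C, D, E}; {B, E}

Candidate keys of the original relation: {A}, {C, D}.
Within {A, B, C, D, E}: {E}⁺ ∩ {A, B, C, D, E} = {B, E}, not the whole set, so E -> B violates BCNF; decompose into {B, E} and {A, C, D, E}.
{B, E} is in BCNF.
{A, C, D, E} is in BCNF.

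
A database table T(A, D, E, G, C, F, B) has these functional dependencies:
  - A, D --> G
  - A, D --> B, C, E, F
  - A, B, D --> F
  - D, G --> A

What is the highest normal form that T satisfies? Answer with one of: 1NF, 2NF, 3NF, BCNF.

Candidate keys: {A, D}, {D, G}. Prime attributes: {A, D, G}.
Each dependency's left side is a superkey — BCNF holds.

BCNF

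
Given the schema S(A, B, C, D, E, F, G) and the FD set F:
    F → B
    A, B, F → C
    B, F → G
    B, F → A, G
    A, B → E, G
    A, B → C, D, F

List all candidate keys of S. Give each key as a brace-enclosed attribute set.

{A, B}, {F}

{F}⁺ = {A, B, C, D, E, F, G}, which is every attribute, so {F} is a candidate key.
{A, B}⁺ = {A, B, C, D, E, F, G}, which is every attribute, so {A, B} is a candidate key.
These are minimal and exhaustive — every other superkey contains one of them.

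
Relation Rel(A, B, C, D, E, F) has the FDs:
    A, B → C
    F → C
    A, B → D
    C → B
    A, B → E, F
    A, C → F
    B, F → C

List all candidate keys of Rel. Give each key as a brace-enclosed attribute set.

No FD produces {A}, so it must be in every candidate key.
{A, B} is a candidate key since {A, B}⁺ = {A, B, C, D, E, F} covers every attribute.
{A, C} is a candidate key since {A, C}⁺ = {A, B, C, D, E, F} covers every attribute.
{A, F} is a candidate key since {A, F}⁺ = {A, B, C, D, E, F} covers every attribute.
No proper subset of any of these is a key, and no other minimal superkey exists.

{A, B}, {A, C}, {A, F}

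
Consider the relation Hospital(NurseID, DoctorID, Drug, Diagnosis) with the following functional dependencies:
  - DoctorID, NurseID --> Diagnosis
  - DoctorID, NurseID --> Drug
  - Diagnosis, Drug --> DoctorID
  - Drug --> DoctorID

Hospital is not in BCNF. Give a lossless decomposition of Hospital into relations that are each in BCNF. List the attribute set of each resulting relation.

{Diagnosis, Drug, NurseID}; {DoctorID, Drug}

Candidate keys of the original relation: {DoctorID, NurseID}, {Drug, NurseID}.
Within {Diagnosis, DoctorID, Drug, NurseID}: {Diagnosis, Drug}⁺ ∩ {Diagnosis, DoctorID, Drug, NurseID} = {Diagnosis, DoctorID, Drug}, not the whole set, so Diagnosis, Drug --> DoctorID violates BCNF; decompose into {Diagnosis, DoctorID, Drug} and {Diagnosis, Drug, NurseID}.
Within {Diagnosis, DoctorID, Drug}: {Drug}⁺ ∩ {Diagnosis, DoctorID, Drug} = {DoctorID, Drug}, not the whole set, so Drug --> DoctorID violates BCNF; decompose into {DoctorID, Drug} and {Diagnosis, Drug}.
{DoctorID, Drug} has no BCNF violation.
{Diagnosis, Drug} has no BCNF violation.
{Diagnosis, Drug, NurseID} has no BCNF violation.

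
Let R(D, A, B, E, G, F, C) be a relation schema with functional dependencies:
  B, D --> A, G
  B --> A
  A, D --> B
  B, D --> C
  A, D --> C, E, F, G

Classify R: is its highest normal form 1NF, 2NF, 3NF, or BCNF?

3NF

Candidate keys: {A, D}, {B, D}. Prime attributes: {A, B, D}.
B --> A: {B}⁺ = {A, B}, which is not all of the attributes, so the left side is not a superkey — BCNF is violated.
Its right-hand attributes {A} are all prime, as are those of every other non-superkey FD — the relation is in 3NF.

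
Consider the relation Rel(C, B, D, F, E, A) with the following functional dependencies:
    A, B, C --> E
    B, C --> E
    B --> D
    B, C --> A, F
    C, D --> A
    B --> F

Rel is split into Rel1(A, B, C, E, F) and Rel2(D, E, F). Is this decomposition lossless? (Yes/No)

No

Common attributes: {E, F}; their closure is {E, F}.
Rel1 ⊄ {E, F} and Rel2 ⊄ {E, F}, so the split is lossy.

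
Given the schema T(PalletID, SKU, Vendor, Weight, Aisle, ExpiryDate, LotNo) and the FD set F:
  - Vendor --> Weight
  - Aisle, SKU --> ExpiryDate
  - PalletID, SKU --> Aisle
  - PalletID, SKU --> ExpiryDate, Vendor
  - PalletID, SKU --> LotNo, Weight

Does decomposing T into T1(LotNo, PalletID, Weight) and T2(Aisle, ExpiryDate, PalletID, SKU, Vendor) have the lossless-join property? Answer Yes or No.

No

Common attributes: {PalletID}; their closure is {PalletID}.
The closure covers neither T1 nor T2 entirely; the join is not lossless.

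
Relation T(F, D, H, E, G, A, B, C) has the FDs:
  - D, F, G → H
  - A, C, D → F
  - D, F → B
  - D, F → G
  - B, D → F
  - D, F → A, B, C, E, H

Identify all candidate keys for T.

{D} never appears on the right of any FD, so every key must include it.
{B, D}⁺ = {A, B, C, D, E, F, G, H}, which is every attribute, so {B, D} is a candidate key.
{D, F}⁺ = {A, B, C, D, E, F, G, H}, which is every attribute, so {D, F} is a candidate key.
{A, C, D}⁺ = {A, B, C, D, E, F, G, H}, which is every attribute, so {A, C, D} is a candidate key.
These are minimal and exhaustive — every other superkey contains one of them.

{A, C, D}, {B, D}, {D, F}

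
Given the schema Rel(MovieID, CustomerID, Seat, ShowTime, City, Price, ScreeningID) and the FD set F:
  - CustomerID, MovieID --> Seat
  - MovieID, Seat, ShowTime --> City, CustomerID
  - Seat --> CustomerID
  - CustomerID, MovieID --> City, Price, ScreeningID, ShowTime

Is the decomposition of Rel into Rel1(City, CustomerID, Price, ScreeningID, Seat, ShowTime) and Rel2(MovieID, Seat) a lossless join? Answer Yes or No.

No

Rel1 ∩ Rel2 = {Seat}; its closure under F is {CustomerID, Seat}.
The closure covers neither Rel1 nor Rel2 entirely; the join is not lossless.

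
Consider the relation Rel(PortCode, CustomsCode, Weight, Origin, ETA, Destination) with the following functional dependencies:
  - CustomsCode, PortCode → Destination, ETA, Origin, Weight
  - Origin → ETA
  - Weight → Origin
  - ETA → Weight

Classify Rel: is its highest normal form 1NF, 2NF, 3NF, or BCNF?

Candidate key: {CustomsCode, PortCode}. Prime attributes: {CustomsCode, PortCode}.
Origin → ETA: {Origin}⁺ = {ETA, Origin, Weight}, which is not all of the attributes, so the left side is not a superkey — BCNF is violated.
Origin → ETA determines the non-prime attribute {ETA} from a non-superkey — 3NF is violated.
No non-prime attribute depends on a proper subset of any candidate key, so 2NF holds.

2NF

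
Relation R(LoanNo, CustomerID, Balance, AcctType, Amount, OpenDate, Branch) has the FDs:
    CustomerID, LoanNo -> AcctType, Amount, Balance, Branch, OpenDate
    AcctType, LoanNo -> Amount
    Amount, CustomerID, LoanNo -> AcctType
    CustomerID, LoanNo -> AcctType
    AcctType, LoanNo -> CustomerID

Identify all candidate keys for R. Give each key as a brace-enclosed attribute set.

Attributes never on any right-hand side: {LoanNo} — every candidate key must contain it.
Closure of {AcctType, LoanNo} is {AcctType, Amount, Balance, Branch, CustomerID, LoanNo, OpenDate}, the whole schema; {AcctType, LoanNo} is a candidate key.
Closure of {CustomerID, LoanNo} is {AcctType, Amount, Balance, Branch, CustomerID, LoanNo, OpenDate}, the whole schema; {CustomerID, LoanNo} is a candidate key.
No proper subset of any of these is a key, and no other minimal superkey exists.

{AcctType, LoanNo}, {CustomerID, LoanNo}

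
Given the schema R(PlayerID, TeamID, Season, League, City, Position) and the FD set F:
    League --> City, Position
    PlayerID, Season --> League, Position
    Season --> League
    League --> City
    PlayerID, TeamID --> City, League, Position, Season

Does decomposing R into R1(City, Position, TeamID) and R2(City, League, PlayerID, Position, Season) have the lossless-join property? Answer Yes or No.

No

The shared attributes are {City, Position} and {City, Position}⁺ = {City, Position}.
The closure covers neither R1 nor R2 entirely; the join is not lossless.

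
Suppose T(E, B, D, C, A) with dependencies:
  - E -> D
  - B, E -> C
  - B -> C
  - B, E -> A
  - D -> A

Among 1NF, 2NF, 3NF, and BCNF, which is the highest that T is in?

1NF

Candidate key: {B, E}. Prime attributes: {B, E}.
E -> D: {E}⁺ = {A, D, E}, which is not all of the attributes, so the left side is not a superkey — BCNF is violated.
E -> D determines the non-prime attribute {D} from a non-superkey — 3NF is violated.
{B} is a proper subset of the key {B, E}, and {B}⁺ contains the non-prime attribute {C} — a partial dependency, so 2NF is violated.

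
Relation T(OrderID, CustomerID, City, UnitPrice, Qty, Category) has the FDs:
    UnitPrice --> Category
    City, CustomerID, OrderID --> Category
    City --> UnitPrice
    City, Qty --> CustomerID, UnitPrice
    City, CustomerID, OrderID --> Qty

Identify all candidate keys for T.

No FD produces {City, OrderID}, so they must be in every candidate key.
Closure of {City, CustomerID, OrderID} is {Category, City, CustomerID, OrderID, Qty, UnitPrice}, the whole schema; {City, CustomerID, OrderID} is a candidate key.
Closure of {City, OrderID, Qty} is {Category, City, CustomerID, OrderID, Qty, UnitPrice}, the whole schema; {City, OrderID, Qty} is a candidate key.
These are minimal and exhaustive — every other superkey contains one of them.

{City, CustomerID, OrderID}, {City, OrderID, Qty}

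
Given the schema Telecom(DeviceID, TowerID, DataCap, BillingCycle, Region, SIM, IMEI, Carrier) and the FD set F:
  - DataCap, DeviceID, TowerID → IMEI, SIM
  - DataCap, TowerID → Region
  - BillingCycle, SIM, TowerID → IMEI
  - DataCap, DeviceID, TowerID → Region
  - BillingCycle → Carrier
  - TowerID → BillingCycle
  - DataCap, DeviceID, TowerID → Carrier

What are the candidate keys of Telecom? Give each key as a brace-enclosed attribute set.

No FD produces {DataCap, DeviceID, TowerID}, so they must be in every candidate key.
{DataCap, DeviceID, TowerID}⁺ = {BillingCycle, Carrier, DataCap, DeviceID, IMEI, Region, SIM, TowerID}, which is every attribute, so {DataCap, DeviceID, TowerID} is a candidate key.
No smaller or unrelated set reaches every attribute, so there are no other keys.

{DataCap, DeviceID, TowerID}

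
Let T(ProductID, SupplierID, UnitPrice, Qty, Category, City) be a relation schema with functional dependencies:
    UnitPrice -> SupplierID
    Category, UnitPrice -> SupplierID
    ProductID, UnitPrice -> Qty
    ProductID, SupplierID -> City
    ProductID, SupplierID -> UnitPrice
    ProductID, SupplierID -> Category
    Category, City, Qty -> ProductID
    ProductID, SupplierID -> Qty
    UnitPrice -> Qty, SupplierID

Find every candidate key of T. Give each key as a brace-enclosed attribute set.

{Category, City, Qty, SupplierID}, {Category, City, UnitPrice}, {ProductID, SupplierID}, {ProductID, UnitPrice}

{ProductID, SupplierID} is a candidate key since {ProductID, SupplierID}⁺ = {Category, City, ProductID, Qty, SupplierID, UnitPrice} covers every attribute.
{ProductID, UnitPrice} is a candidate key since {ProductID, UnitPrice}⁺ = {Category, City, ProductID, Qty, SupplierID, UnitPrice} covers every attribute.
{Category, City, UnitPrice} is a candidate key since {Category, City, UnitPrice}⁺ = {Category, City, ProductID, Qty, SupplierID, UnitPrice} covers every attribute.
{Category, City, Qty, SupplierID} is a candidate key since {Category, City, Qty, SupplierID}⁺ = {Category, City, ProductID, Qty, SupplierID, UnitPrice} covers every attribute.
Any other superkey properly contains one of these, so there are no further candidate keys.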